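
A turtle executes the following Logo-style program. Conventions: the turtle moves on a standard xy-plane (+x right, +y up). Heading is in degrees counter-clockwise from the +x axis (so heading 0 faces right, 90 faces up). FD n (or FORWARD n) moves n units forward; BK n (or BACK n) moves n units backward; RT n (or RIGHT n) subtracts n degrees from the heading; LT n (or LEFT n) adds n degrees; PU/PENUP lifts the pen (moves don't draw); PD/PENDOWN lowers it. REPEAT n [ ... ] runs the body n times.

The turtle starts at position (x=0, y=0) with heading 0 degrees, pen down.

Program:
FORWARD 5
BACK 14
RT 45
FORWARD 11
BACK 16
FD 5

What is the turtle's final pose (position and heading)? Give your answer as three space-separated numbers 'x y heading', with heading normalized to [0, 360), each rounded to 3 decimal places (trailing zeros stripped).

Executing turtle program step by step:
Start: pos=(0,0), heading=0, pen down
FD 5: (0,0) -> (5,0) [heading=0, draw]
BK 14: (5,0) -> (-9,0) [heading=0, draw]
RT 45: heading 0 -> 315
FD 11: (-9,0) -> (-1.222,-7.778) [heading=315, draw]
BK 16: (-1.222,-7.778) -> (-12.536,3.536) [heading=315, draw]
FD 5: (-12.536,3.536) -> (-9,0) [heading=315, draw]
Final: pos=(-9,0), heading=315, 5 segment(s) drawn

Answer: -9 0 315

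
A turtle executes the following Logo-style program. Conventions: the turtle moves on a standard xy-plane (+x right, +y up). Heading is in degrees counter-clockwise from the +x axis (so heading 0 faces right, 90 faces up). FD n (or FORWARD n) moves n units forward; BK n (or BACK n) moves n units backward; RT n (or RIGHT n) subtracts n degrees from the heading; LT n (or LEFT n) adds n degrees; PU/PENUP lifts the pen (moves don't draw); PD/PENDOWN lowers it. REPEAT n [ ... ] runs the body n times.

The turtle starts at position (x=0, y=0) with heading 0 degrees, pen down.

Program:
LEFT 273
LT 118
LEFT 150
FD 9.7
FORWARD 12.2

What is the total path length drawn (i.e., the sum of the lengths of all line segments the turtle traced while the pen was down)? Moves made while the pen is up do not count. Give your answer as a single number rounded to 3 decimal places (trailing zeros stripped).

Executing turtle program step by step:
Start: pos=(0,0), heading=0, pen down
LT 273: heading 0 -> 273
LT 118: heading 273 -> 31
LT 150: heading 31 -> 181
FD 9.7: (0,0) -> (-9.699,-0.169) [heading=181, draw]
FD 12.2: (-9.699,-0.169) -> (-21.897,-0.382) [heading=181, draw]
Final: pos=(-21.897,-0.382), heading=181, 2 segment(s) drawn

Segment lengths:
  seg 1: (0,0) -> (-9.699,-0.169), length = 9.7
  seg 2: (-9.699,-0.169) -> (-21.897,-0.382), length = 12.2
Total = 21.9

Answer: 21.9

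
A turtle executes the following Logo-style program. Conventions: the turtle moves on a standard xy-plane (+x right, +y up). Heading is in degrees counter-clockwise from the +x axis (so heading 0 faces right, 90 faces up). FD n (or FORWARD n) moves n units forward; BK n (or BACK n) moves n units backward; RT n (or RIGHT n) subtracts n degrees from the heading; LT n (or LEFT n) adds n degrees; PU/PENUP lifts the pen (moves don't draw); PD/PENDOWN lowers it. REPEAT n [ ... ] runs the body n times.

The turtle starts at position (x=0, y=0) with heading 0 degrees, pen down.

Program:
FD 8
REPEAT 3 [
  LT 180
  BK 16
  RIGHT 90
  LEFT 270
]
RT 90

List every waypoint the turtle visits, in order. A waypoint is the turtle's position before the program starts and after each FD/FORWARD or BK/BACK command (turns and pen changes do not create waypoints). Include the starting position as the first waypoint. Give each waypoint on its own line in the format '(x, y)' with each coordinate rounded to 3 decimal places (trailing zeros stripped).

Executing turtle program step by step:
Start: pos=(0,0), heading=0, pen down
FD 8: (0,0) -> (8,0) [heading=0, draw]
REPEAT 3 [
  -- iteration 1/3 --
  LT 180: heading 0 -> 180
  BK 16: (8,0) -> (24,0) [heading=180, draw]
  RT 90: heading 180 -> 90
  LT 270: heading 90 -> 0
  -- iteration 2/3 --
  LT 180: heading 0 -> 180
  BK 16: (24,0) -> (40,0) [heading=180, draw]
  RT 90: heading 180 -> 90
  LT 270: heading 90 -> 0
  -- iteration 3/3 --
  LT 180: heading 0 -> 180
  BK 16: (40,0) -> (56,0) [heading=180, draw]
  RT 90: heading 180 -> 90
  LT 270: heading 90 -> 0
]
RT 90: heading 0 -> 270
Final: pos=(56,0), heading=270, 4 segment(s) drawn
Waypoints (5 total):
(0, 0)
(8, 0)
(24, 0)
(40, 0)
(56, 0)

Answer: (0, 0)
(8, 0)
(24, 0)
(40, 0)
(56, 0)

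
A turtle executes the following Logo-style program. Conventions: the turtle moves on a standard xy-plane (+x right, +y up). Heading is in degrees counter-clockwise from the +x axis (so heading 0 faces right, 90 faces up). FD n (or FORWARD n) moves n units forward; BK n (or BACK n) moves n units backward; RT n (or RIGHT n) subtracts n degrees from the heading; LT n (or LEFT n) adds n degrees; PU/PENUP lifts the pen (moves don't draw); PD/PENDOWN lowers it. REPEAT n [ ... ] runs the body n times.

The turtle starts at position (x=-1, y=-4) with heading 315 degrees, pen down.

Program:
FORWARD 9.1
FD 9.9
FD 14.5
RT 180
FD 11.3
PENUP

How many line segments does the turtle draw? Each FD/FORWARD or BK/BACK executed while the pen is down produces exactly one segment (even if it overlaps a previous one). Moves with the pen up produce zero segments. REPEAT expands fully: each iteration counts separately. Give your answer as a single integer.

Answer: 4

Derivation:
Executing turtle program step by step:
Start: pos=(-1,-4), heading=315, pen down
FD 9.1: (-1,-4) -> (5.435,-10.435) [heading=315, draw]
FD 9.9: (5.435,-10.435) -> (12.435,-17.435) [heading=315, draw]
FD 14.5: (12.435,-17.435) -> (22.688,-27.688) [heading=315, draw]
RT 180: heading 315 -> 135
FD 11.3: (22.688,-27.688) -> (14.698,-19.698) [heading=135, draw]
PU: pen up
Final: pos=(14.698,-19.698), heading=135, 4 segment(s) drawn
Segments drawn: 4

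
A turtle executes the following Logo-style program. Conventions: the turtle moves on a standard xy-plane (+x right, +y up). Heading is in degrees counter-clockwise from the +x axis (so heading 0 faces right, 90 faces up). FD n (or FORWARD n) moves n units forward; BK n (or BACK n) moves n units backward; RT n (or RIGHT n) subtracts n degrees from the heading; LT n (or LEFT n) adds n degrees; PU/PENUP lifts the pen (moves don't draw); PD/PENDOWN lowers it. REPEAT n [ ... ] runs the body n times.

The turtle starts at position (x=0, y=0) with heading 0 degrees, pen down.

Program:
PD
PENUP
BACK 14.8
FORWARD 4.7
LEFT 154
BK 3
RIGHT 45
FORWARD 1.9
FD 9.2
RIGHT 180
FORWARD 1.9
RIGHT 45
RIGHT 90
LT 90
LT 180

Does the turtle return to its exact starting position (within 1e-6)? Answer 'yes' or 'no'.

Executing turtle program step by step:
Start: pos=(0,0), heading=0, pen down
PD: pen down
PU: pen up
BK 14.8: (0,0) -> (-14.8,0) [heading=0, move]
FD 4.7: (-14.8,0) -> (-10.1,0) [heading=0, move]
LT 154: heading 0 -> 154
BK 3: (-10.1,0) -> (-7.404,-1.315) [heading=154, move]
RT 45: heading 154 -> 109
FD 1.9: (-7.404,-1.315) -> (-8.022,0.481) [heading=109, move]
FD 9.2: (-8.022,0.481) -> (-11.017,9.18) [heading=109, move]
RT 180: heading 109 -> 289
FD 1.9: (-11.017,9.18) -> (-10.399,7.384) [heading=289, move]
RT 45: heading 289 -> 244
RT 90: heading 244 -> 154
LT 90: heading 154 -> 244
LT 180: heading 244 -> 64
Final: pos=(-10.399,7.384), heading=64, 0 segment(s) drawn

Start position: (0, 0)
Final position: (-10.399, 7.384)
Distance = 12.754; >= 1e-6 -> NOT closed

Answer: no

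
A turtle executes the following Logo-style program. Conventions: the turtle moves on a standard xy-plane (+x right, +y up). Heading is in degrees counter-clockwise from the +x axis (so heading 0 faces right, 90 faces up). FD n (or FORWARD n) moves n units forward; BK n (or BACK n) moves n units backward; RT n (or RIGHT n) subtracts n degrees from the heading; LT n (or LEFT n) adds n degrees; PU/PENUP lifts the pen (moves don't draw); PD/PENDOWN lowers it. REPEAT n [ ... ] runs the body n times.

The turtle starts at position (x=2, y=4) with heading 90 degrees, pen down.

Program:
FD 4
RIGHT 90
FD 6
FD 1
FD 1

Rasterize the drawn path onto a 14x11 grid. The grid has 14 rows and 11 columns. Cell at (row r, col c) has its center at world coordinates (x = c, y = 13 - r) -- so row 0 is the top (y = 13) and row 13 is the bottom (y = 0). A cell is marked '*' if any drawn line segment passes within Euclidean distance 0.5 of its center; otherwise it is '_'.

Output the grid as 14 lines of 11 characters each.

Answer: ___________
___________
___________
___________
___________
__*********
__*________
__*________
__*________
__*________
___________
___________
___________
___________

Derivation:
Segment 0: (2,4) -> (2,8)
Segment 1: (2,8) -> (8,8)
Segment 2: (8,8) -> (9,8)
Segment 3: (9,8) -> (10,8)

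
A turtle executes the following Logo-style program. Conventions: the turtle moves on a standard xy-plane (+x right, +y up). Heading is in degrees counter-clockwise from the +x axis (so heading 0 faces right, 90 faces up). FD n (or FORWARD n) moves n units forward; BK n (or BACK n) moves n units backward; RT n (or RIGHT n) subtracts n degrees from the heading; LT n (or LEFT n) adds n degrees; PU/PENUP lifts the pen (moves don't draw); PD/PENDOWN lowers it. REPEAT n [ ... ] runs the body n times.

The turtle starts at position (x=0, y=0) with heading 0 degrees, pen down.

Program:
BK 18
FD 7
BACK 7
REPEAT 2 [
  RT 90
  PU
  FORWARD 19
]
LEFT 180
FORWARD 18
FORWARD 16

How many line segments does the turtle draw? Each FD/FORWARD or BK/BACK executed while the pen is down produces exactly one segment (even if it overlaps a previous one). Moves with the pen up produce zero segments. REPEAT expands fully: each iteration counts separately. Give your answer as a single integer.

Answer: 3

Derivation:
Executing turtle program step by step:
Start: pos=(0,0), heading=0, pen down
BK 18: (0,0) -> (-18,0) [heading=0, draw]
FD 7: (-18,0) -> (-11,0) [heading=0, draw]
BK 7: (-11,0) -> (-18,0) [heading=0, draw]
REPEAT 2 [
  -- iteration 1/2 --
  RT 90: heading 0 -> 270
  PU: pen up
  FD 19: (-18,0) -> (-18,-19) [heading=270, move]
  -- iteration 2/2 --
  RT 90: heading 270 -> 180
  PU: pen up
  FD 19: (-18,-19) -> (-37,-19) [heading=180, move]
]
LT 180: heading 180 -> 0
FD 18: (-37,-19) -> (-19,-19) [heading=0, move]
FD 16: (-19,-19) -> (-3,-19) [heading=0, move]
Final: pos=(-3,-19), heading=0, 3 segment(s) drawn
Segments drawn: 3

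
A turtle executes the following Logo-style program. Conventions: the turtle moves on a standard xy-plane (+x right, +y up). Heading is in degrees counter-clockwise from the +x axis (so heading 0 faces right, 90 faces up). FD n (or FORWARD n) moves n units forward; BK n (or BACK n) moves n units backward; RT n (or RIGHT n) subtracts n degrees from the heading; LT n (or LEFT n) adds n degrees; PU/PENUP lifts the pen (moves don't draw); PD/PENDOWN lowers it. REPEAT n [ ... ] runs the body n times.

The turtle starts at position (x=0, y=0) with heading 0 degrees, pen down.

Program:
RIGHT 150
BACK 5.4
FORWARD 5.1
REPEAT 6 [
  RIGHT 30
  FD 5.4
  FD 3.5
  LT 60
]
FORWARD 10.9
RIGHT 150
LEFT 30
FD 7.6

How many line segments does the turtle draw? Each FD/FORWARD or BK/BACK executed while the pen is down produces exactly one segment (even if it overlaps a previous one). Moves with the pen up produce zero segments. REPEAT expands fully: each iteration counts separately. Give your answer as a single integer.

Answer: 16

Derivation:
Executing turtle program step by step:
Start: pos=(0,0), heading=0, pen down
RT 150: heading 0 -> 210
BK 5.4: (0,0) -> (4.677,2.7) [heading=210, draw]
FD 5.1: (4.677,2.7) -> (0.26,0.15) [heading=210, draw]
REPEAT 6 [
  -- iteration 1/6 --
  RT 30: heading 210 -> 180
  FD 5.4: (0.26,0.15) -> (-5.14,0.15) [heading=180, draw]
  FD 3.5: (-5.14,0.15) -> (-8.64,0.15) [heading=180, draw]
  LT 60: heading 180 -> 240
  -- iteration 2/6 --
  RT 30: heading 240 -> 210
  FD 5.4: (-8.64,0.15) -> (-13.317,-2.55) [heading=210, draw]
  FD 3.5: (-13.317,-2.55) -> (-16.348,-4.3) [heading=210, draw]
  LT 60: heading 210 -> 270
  -- iteration 3/6 --
  RT 30: heading 270 -> 240
  FD 5.4: (-16.348,-4.3) -> (-19.048,-8.977) [heading=240, draw]
  FD 3.5: (-19.048,-8.977) -> (-20.798,-12.008) [heading=240, draw]
  LT 60: heading 240 -> 300
  -- iteration 4/6 --
  RT 30: heading 300 -> 270
  FD 5.4: (-20.798,-12.008) -> (-20.798,-17.408) [heading=270, draw]
  FD 3.5: (-20.798,-17.408) -> (-20.798,-20.908) [heading=270, draw]
  LT 60: heading 270 -> 330
  -- iteration 5/6 --
  RT 30: heading 330 -> 300
  FD 5.4: (-20.798,-20.908) -> (-18.098,-25.584) [heading=300, draw]
  FD 3.5: (-18.098,-25.584) -> (-16.348,-28.615) [heading=300, draw]
  LT 60: heading 300 -> 0
  -- iteration 6/6 --
  RT 30: heading 0 -> 330
  FD 5.4: (-16.348,-28.615) -> (-11.671,-31.315) [heading=330, draw]
  FD 3.5: (-11.671,-31.315) -> (-8.64,-33.065) [heading=330, draw]
  LT 60: heading 330 -> 30
]
FD 10.9: (-8.64,-33.065) -> (0.799,-27.615) [heading=30, draw]
RT 150: heading 30 -> 240
LT 30: heading 240 -> 270
FD 7.6: (0.799,-27.615) -> (0.799,-35.215) [heading=270, draw]
Final: pos=(0.799,-35.215), heading=270, 16 segment(s) drawn
Segments drawn: 16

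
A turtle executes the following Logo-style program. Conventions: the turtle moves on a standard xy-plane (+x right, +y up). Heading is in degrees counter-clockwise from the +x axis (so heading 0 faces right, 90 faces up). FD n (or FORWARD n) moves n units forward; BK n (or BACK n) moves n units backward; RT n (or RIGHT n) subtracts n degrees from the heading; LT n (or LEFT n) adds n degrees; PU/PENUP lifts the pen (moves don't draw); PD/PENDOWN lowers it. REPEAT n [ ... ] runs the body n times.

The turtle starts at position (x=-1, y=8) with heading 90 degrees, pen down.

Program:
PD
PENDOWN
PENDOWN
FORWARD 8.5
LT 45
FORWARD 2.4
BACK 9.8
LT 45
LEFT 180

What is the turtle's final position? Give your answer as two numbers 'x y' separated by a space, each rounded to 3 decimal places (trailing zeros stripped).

Answer: 4.233 11.267

Derivation:
Executing turtle program step by step:
Start: pos=(-1,8), heading=90, pen down
PD: pen down
PD: pen down
PD: pen down
FD 8.5: (-1,8) -> (-1,16.5) [heading=90, draw]
LT 45: heading 90 -> 135
FD 2.4: (-1,16.5) -> (-2.697,18.197) [heading=135, draw]
BK 9.8: (-2.697,18.197) -> (4.233,11.267) [heading=135, draw]
LT 45: heading 135 -> 180
LT 180: heading 180 -> 0
Final: pos=(4.233,11.267), heading=0, 3 segment(s) drawn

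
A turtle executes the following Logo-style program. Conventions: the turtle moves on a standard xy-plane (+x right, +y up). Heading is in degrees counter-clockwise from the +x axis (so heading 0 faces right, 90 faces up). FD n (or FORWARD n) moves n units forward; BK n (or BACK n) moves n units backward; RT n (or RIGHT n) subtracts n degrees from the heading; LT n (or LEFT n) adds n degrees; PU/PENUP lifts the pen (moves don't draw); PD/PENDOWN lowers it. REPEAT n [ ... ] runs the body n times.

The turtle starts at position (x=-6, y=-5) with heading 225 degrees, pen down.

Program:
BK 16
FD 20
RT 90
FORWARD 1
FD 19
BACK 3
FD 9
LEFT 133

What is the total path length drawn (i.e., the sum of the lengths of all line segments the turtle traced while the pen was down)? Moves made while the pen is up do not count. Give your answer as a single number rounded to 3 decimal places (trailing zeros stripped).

Executing turtle program step by step:
Start: pos=(-6,-5), heading=225, pen down
BK 16: (-6,-5) -> (5.314,6.314) [heading=225, draw]
FD 20: (5.314,6.314) -> (-8.828,-7.828) [heading=225, draw]
RT 90: heading 225 -> 135
FD 1: (-8.828,-7.828) -> (-9.536,-7.121) [heading=135, draw]
FD 19: (-9.536,-7.121) -> (-22.971,6.314) [heading=135, draw]
BK 3: (-22.971,6.314) -> (-20.849,4.192) [heading=135, draw]
FD 9: (-20.849,4.192) -> (-27.213,10.556) [heading=135, draw]
LT 133: heading 135 -> 268
Final: pos=(-27.213,10.556), heading=268, 6 segment(s) drawn

Segment lengths:
  seg 1: (-6,-5) -> (5.314,6.314), length = 16
  seg 2: (5.314,6.314) -> (-8.828,-7.828), length = 20
  seg 3: (-8.828,-7.828) -> (-9.536,-7.121), length = 1
  seg 4: (-9.536,-7.121) -> (-22.971,6.314), length = 19
  seg 5: (-22.971,6.314) -> (-20.849,4.192), length = 3
  seg 6: (-20.849,4.192) -> (-27.213,10.556), length = 9
Total = 68

Answer: 68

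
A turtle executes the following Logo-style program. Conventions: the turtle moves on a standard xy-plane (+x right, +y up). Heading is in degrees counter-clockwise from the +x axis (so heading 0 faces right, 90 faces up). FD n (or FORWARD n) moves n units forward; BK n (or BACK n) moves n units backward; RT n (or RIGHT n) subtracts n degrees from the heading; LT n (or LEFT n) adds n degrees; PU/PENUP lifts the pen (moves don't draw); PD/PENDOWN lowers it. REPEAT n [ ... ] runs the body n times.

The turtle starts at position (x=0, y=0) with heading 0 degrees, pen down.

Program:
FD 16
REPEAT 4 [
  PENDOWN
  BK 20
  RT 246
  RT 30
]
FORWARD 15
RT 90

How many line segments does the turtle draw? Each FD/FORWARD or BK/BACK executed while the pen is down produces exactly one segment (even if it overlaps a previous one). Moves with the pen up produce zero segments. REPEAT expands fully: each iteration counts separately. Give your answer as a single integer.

Executing turtle program step by step:
Start: pos=(0,0), heading=0, pen down
FD 16: (0,0) -> (16,0) [heading=0, draw]
REPEAT 4 [
  -- iteration 1/4 --
  PD: pen down
  BK 20: (16,0) -> (-4,0) [heading=0, draw]
  RT 246: heading 0 -> 114
  RT 30: heading 114 -> 84
  -- iteration 2/4 --
  PD: pen down
  BK 20: (-4,0) -> (-6.091,-19.89) [heading=84, draw]
  RT 246: heading 84 -> 198
  RT 30: heading 198 -> 168
  -- iteration 3/4 --
  PD: pen down
  BK 20: (-6.091,-19.89) -> (13.472,-24.049) [heading=168, draw]
  RT 246: heading 168 -> 282
  RT 30: heading 282 -> 252
  -- iteration 4/4 --
  PD: pen down
  BK 20: (13.472,-24.049) -> (19.653,-5.028) [heading=252, draw]
  RT 246: heading 252 -> 6
  RT 30: heading 6 -> 336
]
FD 15: (19.653,-5.028) -> (33.356,-11.129) [heading=336, draw]
RT 90: heading 336 -> 246
Final: pos=(33.356,-11.129), heading=246, 6 segment(s) drawn
Segments drawn: 6

Answer: 6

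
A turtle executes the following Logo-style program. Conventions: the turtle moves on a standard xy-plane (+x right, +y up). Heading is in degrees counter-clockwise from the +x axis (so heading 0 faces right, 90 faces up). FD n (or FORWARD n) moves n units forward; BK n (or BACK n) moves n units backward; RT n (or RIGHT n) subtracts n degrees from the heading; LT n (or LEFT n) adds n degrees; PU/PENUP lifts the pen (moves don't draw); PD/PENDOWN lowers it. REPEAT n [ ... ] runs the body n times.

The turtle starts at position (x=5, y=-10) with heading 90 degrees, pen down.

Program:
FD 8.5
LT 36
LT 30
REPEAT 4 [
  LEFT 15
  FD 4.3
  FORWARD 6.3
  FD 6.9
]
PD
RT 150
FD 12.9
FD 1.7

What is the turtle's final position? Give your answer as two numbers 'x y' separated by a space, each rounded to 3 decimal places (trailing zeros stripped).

Executing turtle program step by step:
Start: pos=(5,-10), heading=90, pen down
FD 8.5: (5,-10) -> (5,-1.5) [heading=90, draw]
LT 36: heading 90 -> 126
LT 30: heading 126 -> 156
REPEAT 4 [
  -- iteration 1/4 --
  LT 15: heading 156 -> 171
  FD 4.3: (5,-1.5) -> (0.753,-0.827) [heading=171, draw]
  FD 6.3: (0.753,-0.827) -> (-5.469,0.158) [heading=171, draw]
  FD 6.9: (-5.469,0.158) -> (-12.285,1.238) [heading=171, draw]
  -- iteration 2/4 --
  LT 15: heading 171 -> 186
  FD 4.3: (-12.285,1.238) -> (-16.561,0.788) [heading=186, draw]
  FD 6.3: (-16.561,0.788) -> (-22.826,0.13) [heading=186, draw]
  FD 6.9: (-22.826,0.13) -> (-29.689,-0.592) [heading=186, draw]
  -- iteration 3/4 --
  LT 15: heading 186 -> 201
  FD 4.3: (-29.689,-0.592) -> (-33.703,-2.133) [heading=201, draw]
  FD 6.3: (-33.703,-2.133) -> (-39.585,-4.39) [heading=201, draw]
  FD 6.9: (-39.585,-4.39) -> (-46.026,-6.863) [heading=201, draw]
  -- iteration 4/4 --
  LT 15: heading 201 -> 216
  FD 4.3: (-46.026,-6.863) -> (-49.505,-9.391) [heading=216, draw]
  FD 6.3: (-49.505,-9.391) -> (-54.602,-13.094) [heading=216, draw]
  FD 6.9: (-54.602,-13.094) -> (-60.184,-17.149) [heading=216, draw]
]
PD: pen down
RT 150: heading 216 -> 66
FD 12.9: (-60.184,-17.149) -> (-54.937,-5.365) [heading=66, draw]
FD 1.7: (-54.937,-5.365) -> (-54.246,-3.812) [heading=66, draw]
Final: pos=(-54.246,-3.812), heading=66, 15 segment(s) drawn

Answer: -54.246 -3.812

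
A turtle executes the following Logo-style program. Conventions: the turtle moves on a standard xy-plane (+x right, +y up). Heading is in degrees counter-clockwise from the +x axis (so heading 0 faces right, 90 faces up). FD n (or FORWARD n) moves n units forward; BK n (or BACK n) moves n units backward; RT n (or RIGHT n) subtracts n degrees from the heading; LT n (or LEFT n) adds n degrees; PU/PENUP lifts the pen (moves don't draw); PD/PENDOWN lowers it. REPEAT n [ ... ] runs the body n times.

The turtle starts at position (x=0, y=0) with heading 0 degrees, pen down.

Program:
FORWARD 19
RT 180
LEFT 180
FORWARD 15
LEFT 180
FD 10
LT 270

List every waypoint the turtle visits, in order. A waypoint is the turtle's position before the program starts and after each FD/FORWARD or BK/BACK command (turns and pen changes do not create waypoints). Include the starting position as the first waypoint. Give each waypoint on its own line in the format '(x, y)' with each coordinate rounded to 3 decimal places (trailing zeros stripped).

Executing turtle program step by step:
Start: pos=(0,0), heading=0, pen down
FD 19: (0,0) -> (19,0) [heading=0, draw]
RT 180: heading 0 -> 180
LT 180: heading 180 -> 0
FD 15: (19,0) -> (34,0) [heading=0, draw]
LT 180: heading 0 -> 180
FD 10: (34,0) -> (24,0) [heading=180, draw]
LT 270: heading 180 -> 90
Final: pos=(24,0), heading=90, 3 segment(s) drawn
Waypoints (4 total):
(0, 0)
(19, 0)
(34, 0)
(24, 0)

Answer: (0, 0)
(19, 0)
(34, 0)
(24, 0)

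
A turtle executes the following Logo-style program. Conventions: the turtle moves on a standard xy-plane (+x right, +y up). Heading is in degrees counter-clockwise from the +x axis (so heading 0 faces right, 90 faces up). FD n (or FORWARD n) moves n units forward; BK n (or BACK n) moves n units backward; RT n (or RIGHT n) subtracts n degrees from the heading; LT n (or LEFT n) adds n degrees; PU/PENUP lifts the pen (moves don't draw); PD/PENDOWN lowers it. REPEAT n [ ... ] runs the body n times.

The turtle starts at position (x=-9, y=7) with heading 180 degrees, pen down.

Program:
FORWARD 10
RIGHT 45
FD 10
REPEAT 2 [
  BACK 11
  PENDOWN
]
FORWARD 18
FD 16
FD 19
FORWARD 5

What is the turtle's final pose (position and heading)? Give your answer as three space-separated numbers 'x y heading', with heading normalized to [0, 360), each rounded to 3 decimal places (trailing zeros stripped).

Executing turtle program step by step:
Start: pos=(-9,7), heading=180, pen down
FD 10: (-9,7) -> (-19,7) [heading=180, draw]
RT 45: heading 180 -> 135
FD 10: (-19,7) -> (-26.071,14.071) [heading=135, draw]
REPEAT 2 [
  -- iteration 1/2 --
  BK 11: (-26.071,14.071) -> (-18.293,6.293) [heading=135, draw]
  PD: pen down
  -- iteration 2/2 --
  BK 11: (-18.293,6.293) -> (-10.515,-1.485) [heading=135, draw]
  PD: pen down
]
FD 18: (-10.515,-1.485) -> (-23.243,11.243) [heading=135, draw]
FD 16: (-23.243,11.243) -> (-34.556,22.556) [heading=135, draw]
FD 19: (-34.556,22.556) -> (-47.991,35.991) [heading=135, draw]
FD 5: (-47.991,35.991) -> (-51.527,39.527) [heading=135, draw]
Final: pos=(-51.527,39.527), heading=135, 8 segment(s) drawn

Answer: -51.527 39.527 135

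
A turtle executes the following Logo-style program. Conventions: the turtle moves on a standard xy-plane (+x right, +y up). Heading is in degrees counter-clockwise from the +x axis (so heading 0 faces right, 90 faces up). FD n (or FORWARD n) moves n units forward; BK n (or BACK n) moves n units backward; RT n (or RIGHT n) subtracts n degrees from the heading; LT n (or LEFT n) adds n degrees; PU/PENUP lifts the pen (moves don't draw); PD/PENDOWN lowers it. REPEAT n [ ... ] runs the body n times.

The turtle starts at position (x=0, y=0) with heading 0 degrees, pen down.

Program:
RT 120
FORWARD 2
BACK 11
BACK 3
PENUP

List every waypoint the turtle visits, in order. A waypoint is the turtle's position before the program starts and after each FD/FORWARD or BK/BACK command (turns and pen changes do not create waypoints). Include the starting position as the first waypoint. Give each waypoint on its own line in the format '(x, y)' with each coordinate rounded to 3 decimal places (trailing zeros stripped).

Executing turtle program step by step:
Start: pos=(0,0), heading=0, pen down
RT 120: heading 0 -> 240
FD 2: (0,0) -> (-1,-1.732) [heading=240, draw]
BK 11: (-1,-1.732) -> (4.5,7.794) [heading=240, draw]
BK 3: (4.5,7.794) -> (6,10.392) [heading=240, draw]
PU: pen up
Final: pos=(6,10.392), heading=240, 3 segment(s) drawn
Waypoints (4 total):
(0, 0)
(-1, -1.732)
(4.5, 7.794)
(6, 10.392)

Answer: (0, 0)
(-1, -1.732)
(4.5, 7.794)
(6, 10.392)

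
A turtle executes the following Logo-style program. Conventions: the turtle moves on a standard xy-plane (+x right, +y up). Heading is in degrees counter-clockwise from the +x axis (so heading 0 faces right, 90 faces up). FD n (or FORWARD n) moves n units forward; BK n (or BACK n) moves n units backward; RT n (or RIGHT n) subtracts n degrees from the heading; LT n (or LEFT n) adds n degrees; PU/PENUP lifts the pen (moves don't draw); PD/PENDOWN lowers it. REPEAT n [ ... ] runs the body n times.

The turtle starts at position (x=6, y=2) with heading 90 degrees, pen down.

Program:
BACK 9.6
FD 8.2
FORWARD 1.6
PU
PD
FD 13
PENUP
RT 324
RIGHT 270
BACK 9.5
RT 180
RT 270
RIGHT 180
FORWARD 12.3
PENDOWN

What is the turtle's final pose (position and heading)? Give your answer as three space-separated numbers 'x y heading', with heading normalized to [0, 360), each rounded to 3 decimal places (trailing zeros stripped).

Executing turtle program step by step:
Start: pos=(6,2), heading=90, pen down
BK 9.6: (6,2) -> (6,-7.6) [heading=90, draw]
FD 8.2: (6,-7.6) -> (6,0.6) [heading=90, draw]
FD 1.6: (6,0.6) -> (6,2.2) [heading=90, draw]
PU: pen up
PD: pen down
FD 13: (6,2.2) -> (6,15.2) [heading=90, draw]
PU: pen up
RT 324: heading 90 -> 126
RT 270: heading 126 -> 216
BK 9.5: (6,15.2) -> (13.686,20.784) [heading=216, move]
RT 180: heading 216 -> 36
RT 270: heading 36 -> 126
RT 180: heading 126 -> 306
FD 12.3: (13.686,20.784) -> (20.915,10.833) [heading=306, move]
PD: pen down
Final: pos=(20.915,10.833), heading=306, 4 segment(s) drawn

Answer: 20.915 10.833 306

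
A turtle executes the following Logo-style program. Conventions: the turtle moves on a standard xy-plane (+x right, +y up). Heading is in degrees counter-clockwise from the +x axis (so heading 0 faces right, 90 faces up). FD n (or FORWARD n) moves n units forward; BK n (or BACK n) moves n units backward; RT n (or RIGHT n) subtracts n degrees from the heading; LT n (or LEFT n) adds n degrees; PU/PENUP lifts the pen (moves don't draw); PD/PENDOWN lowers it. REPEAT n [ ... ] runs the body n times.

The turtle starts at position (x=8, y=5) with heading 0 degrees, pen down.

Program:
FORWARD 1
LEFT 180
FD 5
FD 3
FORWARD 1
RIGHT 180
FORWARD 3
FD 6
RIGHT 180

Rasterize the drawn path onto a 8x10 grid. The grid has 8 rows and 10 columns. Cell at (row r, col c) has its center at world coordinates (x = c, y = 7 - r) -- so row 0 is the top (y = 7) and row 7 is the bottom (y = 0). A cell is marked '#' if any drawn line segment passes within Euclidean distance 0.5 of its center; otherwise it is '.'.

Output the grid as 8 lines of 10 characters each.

Answer: ..........
..........
##########
..........
..........
..........
..........
..........

Derivation:
Segment 0: (8,5) -> (9,5)
Segment 1: (9,5) -> (4,5)
Segment 2: (4,5) -> (1,5)
Segment 3: (1,5) -> (0,5)
Segment 4: (0,5) -> (3,5)
Segment 5: (3,5) -> (9,5)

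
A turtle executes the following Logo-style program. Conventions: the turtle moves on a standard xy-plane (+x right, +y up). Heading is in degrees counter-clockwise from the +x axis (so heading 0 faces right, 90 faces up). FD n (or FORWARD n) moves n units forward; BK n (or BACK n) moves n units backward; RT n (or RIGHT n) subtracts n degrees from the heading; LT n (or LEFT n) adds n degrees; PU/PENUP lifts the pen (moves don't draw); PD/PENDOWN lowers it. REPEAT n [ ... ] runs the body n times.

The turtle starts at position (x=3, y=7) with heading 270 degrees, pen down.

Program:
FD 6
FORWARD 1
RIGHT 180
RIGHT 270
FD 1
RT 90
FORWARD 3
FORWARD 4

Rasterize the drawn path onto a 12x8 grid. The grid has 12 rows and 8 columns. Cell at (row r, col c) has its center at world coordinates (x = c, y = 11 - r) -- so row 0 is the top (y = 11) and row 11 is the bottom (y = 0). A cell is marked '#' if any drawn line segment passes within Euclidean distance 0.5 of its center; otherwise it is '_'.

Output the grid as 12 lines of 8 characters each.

Answer: ________
________
________
________
__##____
__##____
__##____
__##____
__##____
__##____
__##____
__##____

Derivation:
Segment 0: (3,7) -> (3,1)
Segment 1: (3,1) -> (3,0)
Segment 2: (3,0) -> (2,-0)
Segment 3: (2,-0) -> (2,3)
Segment 4: (2,3) -> (2,7)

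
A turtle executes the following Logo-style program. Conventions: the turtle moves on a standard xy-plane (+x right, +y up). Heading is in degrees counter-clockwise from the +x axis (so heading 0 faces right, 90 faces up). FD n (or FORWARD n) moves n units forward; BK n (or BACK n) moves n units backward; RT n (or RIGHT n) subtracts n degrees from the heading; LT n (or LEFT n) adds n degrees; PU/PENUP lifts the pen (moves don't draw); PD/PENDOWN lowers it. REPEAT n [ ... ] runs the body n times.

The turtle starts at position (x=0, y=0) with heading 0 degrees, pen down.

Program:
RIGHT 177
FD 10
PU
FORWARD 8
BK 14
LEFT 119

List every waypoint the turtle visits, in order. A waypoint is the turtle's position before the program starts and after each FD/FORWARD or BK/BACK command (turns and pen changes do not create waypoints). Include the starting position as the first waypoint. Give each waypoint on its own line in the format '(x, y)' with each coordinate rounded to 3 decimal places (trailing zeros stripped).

Answer: (0, 0)
(-9.986, -0.523)
(-17.975, -0.942)
(-3.995, -0.209)

Derivation:
Executing turtle program step by step:
Start: pos=(0,0), heading=0, pen down
RT 177: heading 0 -> 183
FD 10: (0,0) -> (-9.986,-0.523) [heading=183, draw]
PU: pen up
FD 8: (-9.986,-0.523) -> (-17.975,-0.942) [heading=183, move]
BK 14: (-17.975,-0.942) -> (-3.995,-0.209) [heading=183, move]
LT 119: heading 183 -> 302
Final: pos=(-3.995,-0.209), heading=302, 1 segment(s) drawn
Waypoints (4 total):
(0, 0)
(-9.986, -0.523)
(-17.975, -0.942)
(-3.995, -0.209)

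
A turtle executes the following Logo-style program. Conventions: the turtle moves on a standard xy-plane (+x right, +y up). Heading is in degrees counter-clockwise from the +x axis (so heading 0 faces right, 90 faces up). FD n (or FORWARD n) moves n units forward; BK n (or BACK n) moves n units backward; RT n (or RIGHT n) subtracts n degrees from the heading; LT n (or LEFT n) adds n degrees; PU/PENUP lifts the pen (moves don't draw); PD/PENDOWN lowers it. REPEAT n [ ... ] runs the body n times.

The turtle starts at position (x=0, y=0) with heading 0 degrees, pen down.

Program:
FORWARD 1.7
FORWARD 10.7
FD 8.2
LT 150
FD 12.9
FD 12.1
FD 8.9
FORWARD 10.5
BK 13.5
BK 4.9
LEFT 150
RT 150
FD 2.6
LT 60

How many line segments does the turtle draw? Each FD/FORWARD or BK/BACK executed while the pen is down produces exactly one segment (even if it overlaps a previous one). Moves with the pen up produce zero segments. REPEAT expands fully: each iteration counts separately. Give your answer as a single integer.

Answer: 10

Derivation:
Executing turtle program step by step:
Start: pos=(0,0), heading=0, pen down
FD 1.7: (0,0) -> (1.7,0) [heading=0, draw]
FD 10.7: (1.7,0) -> (12.4,0) [heading=0, draw]
FD 8.2: (12.4,0) -> (20.6,0) [heading=0, draw]
LT 150: heading 0 -> 150
FD 12.9: (20.6,0) -> (9.428,6.45) [heading=150, draw]
FD 12.1: (9.428,6.45) -> (-1.051,12.5) [heading=150, draw]
FD 8.9: (-1.051,12.5) -> (-8.758,16.95) [heading=150, draw]
FD 10.5: (-8.758,16.95) -> (-17.852,22.2) [heading=150, draw]
BK 13.5: (-17.852,22.2) -> (-6.16,15.45) [heading=150, draw]
BK 4.9: (-6.16,15.45) -> (-1.917,13) [heading=150, draw]
LT 150: heading 150 -> 300
RT 150: heading 300 -> 150
FD 2.6: (-1.917,13) -> (-4.168,14.3) [heading=150, draw]
LT 60: heading 150 -> 210
Final: pos=(-4.168,14.3), heading=210, 10 segment(s) drawn
Segments drawn: 10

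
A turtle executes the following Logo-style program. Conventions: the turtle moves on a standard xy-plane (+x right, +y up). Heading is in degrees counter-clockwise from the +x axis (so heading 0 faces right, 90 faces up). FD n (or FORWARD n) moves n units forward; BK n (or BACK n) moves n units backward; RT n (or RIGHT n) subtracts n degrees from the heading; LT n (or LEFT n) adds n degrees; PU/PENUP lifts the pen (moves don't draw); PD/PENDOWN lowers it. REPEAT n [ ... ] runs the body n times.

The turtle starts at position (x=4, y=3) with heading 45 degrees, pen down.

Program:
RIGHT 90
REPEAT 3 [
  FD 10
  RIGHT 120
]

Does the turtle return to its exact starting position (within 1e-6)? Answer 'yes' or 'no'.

Executing turtle program step by step:
Start: pos=(4,3), heading=45, pen down
RT 90: heading 45 -> 315
REPEAT 3 [
  -- iteration 1/3 --
  FD 10: (4,3) -> (11.071,-4.071) [heading=315, draw]
  RT 120: heading 315 -> 195
  -- iteration 2/3 --
  FD 10: (11.071,-4.071) -> (1.412,-6.659) [heading=195, draw]
  RT 120: heading 195 -> 75
  -- iteration 3/3 --
  FD 10: (1.412,-6.659) -> (4,3) [heading=75, draw]
  RT 120: heading 75 -> 315
]
Final: pos=(4,3), heading=315, 3 segment(s) drawn

Start position: (4, 3)
Final position: (4, 3)
Distance = 0; < 1e-6 -> CLOSED

Answer: yes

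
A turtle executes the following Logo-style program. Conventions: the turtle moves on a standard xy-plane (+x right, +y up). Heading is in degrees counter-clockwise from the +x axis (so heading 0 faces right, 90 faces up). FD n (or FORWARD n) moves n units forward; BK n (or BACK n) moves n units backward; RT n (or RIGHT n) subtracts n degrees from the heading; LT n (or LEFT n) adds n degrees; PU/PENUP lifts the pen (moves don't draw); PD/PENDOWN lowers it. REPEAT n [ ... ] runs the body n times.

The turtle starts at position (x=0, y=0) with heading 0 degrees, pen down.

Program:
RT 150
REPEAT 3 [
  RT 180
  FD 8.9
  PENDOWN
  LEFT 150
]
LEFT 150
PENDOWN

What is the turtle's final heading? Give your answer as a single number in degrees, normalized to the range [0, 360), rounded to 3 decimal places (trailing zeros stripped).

Executing turtle program step by step:
Start: pos=(0,0), heading=0, pen down
RT 150: heading 0 -> 210
REPEAT 3 [
  -- iteration 1/3 --
  RT 180: heading 210 -> 30
  FD 8.9: (0,0) -> (7.708,4.45) [heading=30, draw]
  PD: pen down
  LT 150: heading 30 -> 180
  -- iteration 2/3 --
  RT 180: heading 180 -> 0
  FD 8.9: (7.708,4.45) -> (16.608,4.45) [heading=0, draw]
  PD: pen down
  LT 150: heading 0 -> 150
  -- iteration 3/3 --
  RT 180: heading 150 -> 330
  FD 8.9: (16.608,4.45) -> (24.315,0) [heading=330, draw]
  PD: pen down
  LT 150: heading 330 -> 120
]
LT 150: heading 120 -> 270
PD: pen down
Final: pos=(24.315,0), heading=270, 3 segment(s) drawn

Answer: 270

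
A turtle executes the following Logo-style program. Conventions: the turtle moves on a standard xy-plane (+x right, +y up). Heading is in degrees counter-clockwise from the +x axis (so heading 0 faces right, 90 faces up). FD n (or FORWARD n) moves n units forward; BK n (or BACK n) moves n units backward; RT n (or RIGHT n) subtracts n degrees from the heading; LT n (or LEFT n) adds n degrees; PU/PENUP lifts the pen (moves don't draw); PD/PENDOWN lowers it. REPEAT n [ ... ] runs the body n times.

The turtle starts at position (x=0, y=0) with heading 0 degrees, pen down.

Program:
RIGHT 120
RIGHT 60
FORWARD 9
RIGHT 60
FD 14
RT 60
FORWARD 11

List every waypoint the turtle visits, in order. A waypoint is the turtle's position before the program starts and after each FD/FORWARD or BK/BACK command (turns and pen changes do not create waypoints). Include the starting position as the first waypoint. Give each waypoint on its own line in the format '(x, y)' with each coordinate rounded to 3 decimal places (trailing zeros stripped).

Answer: (0, 0)
(-9, 0)
(-16, 12.124)
(-10.5, 21.651)

Derivation:
Executing turtle program step by step:
Start: pos=(0,0), heading=0, pen down
RT 120: heading 0 -> 240
RT 60: heading 240 -> 180
FD 9: (0,0) -> (-9,0) [heading=180, draw]
RT 60: heading 180 -> 120
FD 14: (-9,0) -> (-16,12.124) [heading=120, draw]
RT 60: heading 120 -> 60
FD 11: (-16,12.124) -> (-10.5,21.651) [heading=60, draw]
Final: pos=(-10.5,21.651), heading=60, 3 segment(s) drawn
Waypoints (4 total):
(0, 0)
(-9, 0)
(-16, 12.124)
(-10.5, 21.651)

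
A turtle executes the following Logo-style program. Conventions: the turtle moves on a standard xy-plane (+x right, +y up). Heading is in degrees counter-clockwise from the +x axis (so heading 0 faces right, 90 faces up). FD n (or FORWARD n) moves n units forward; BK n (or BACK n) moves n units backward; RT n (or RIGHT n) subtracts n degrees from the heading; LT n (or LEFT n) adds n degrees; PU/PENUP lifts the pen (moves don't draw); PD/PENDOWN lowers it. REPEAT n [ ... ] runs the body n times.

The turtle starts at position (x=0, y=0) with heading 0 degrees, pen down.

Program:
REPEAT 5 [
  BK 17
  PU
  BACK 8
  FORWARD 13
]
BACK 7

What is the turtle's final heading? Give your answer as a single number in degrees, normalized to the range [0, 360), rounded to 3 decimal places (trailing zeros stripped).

Answer: 0

Derivation:
Executing turtle program step by step:
Start: pos=(0,0), heading=0, pen down
REPEAT 5 [
  -- iteration 1/5 --
  BK 17: (0,0) -> (-17,0) [heading=0, draw]
  PU: pen up
  BK 8: (-17,0) -> (-25,0) [heading=0, move]
  FD 13: (-25,0) -> (-12,0) [heading=0, move]
  -- iteration 2/5 --
  BK 17: (-12,0) -> (-29,0) [heading=0, move]
  PU: pen up
  BK 8: (-29,0) -> (-37,0) [heading=0, move]
  FD 13: (-37,0) -> (-24,0) [heading=0, move]
  -- iteration 3/5 --
  BK 17: (-24,0) -> (-41,0) [heading=0, move]
  PU: pen up
  BK 8: (-41,0) -> (-49,0) [heading=0, move]
  FD 13: (-49,0) -> (-36,0) [heading=0, move]
  -- iteration 4/5 --
  BK 17: (-36,0) -> (-53,0) [heading=0, move]
  PU: pen up
  BK 8: (-53,0) -> (-61,0) [heading=0, move]
  FD 13: (-61,0) -> (-48,0) [heading=0, move]
  -- iteration 5/5 --
  BK 17: (-48,0) -> (-65,0) [heading=0, move]
  PU: pen up
  BK 8: (-65,0) -> (-73,0) [heading=0, move]
  FD 13: (-73,0) -> (-60,0) [heading=0, move]
]
BK 7: (-60,0) -> (-67,0) [heading=0, move]
Final: pos=(-67,0), heading=0, 1 segment(s) drawn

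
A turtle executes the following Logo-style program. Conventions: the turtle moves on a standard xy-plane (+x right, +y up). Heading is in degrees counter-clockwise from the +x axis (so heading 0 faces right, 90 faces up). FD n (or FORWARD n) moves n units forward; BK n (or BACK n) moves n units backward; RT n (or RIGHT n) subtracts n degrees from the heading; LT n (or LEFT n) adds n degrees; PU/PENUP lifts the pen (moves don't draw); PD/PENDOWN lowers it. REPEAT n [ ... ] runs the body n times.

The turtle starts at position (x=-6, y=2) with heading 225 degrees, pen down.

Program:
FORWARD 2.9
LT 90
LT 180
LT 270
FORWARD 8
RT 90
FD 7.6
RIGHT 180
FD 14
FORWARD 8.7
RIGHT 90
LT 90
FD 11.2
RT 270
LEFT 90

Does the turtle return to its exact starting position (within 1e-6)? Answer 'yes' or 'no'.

Executing turtle program step by step:
Start: pos=(-6,2), heading=225, pen down
FD 2.9: (-6,2) -> (-8.051,-0.051) [heading=225, draw]
LT 90: heading 225 -> 315
LT 180: heading 315 -> 135
LT 270: heading 135 -> 45
FD 8: (-8.051,-0.051) -> (-2.394,5.606) [heading=45, draw]
RT 90: heading 45 -> 315
FD 7.6: (-2.394,5.606) -> (2.98,0.232) [heading=315, draw]
RT 180: heading 315 -> 135
FD 14: (2.98,0.232) -> (-6.919,10.132) [heading=135, draw]
FD 8.7: (-6.919,10.132) -> (-13.071,16.284) [heading=135, draw]
RT 90: heading 135 -> 45
LT 90: heading 45 -> 135
FD 11.2: (-13.071,16.284) -> (-20.991,24.203) [heading=135, draw]
RT 270: heading 135 -> 225
LT 90: heading 225 -> 315
Final: pos=(-20.991,24.203), heading=315, 6 segment(s) drawn

Start position: (-6, 2)
Final position: (-20.991, 24.203)
Distance = 26.79; >= 1e-6 -> NOT closed

Answer: no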